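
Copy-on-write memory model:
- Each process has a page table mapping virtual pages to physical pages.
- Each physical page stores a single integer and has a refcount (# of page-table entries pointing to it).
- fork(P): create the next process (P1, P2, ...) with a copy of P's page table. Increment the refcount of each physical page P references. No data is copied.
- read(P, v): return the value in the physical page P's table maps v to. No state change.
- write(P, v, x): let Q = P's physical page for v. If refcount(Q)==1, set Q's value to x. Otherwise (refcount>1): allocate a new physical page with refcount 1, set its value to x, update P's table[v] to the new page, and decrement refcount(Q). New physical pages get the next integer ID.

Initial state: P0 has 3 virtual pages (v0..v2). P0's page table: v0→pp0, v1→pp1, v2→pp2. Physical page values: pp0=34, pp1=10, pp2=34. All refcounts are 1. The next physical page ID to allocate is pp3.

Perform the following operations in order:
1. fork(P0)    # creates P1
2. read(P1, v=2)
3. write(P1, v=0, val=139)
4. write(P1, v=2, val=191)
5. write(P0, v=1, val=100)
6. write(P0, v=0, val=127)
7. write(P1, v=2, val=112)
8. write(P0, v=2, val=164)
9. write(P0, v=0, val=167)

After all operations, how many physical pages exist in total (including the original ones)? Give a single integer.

Answer: 6

Derivation:
Op 1: fork(P0) -> P1. 3 ppages; refcounts: pp0:2 pp1:2 pp2:2
Op 2: read(P1, v2) -> 34. No state change.
Op 3: write(P1, v0, 139). refcount(pp0)=2>1 -> COPY to pp3. 4 ppages; refcounts: pp0:1 pp1:2 pp2:2 pp3:1
Op 4: write(P1, v2, 191). refcount(pp2)=2>1 -> COPY to pp4. 5 ppages; refcounts: pp0:1 pp1:2 pp2:1 pp3:1 pp4:1
Op 5: write(P0, v1, 100). refcount(pp1)=2>1 -> COPY to pp5. 6 ppages; refcounts: pp0:1 pp1:1 pp2:1 pp3:1 pp4:1 pp5:1
Op 6: write(P0, v0, 127). refcount(pp0)=1 -> write in place. 6 ppages; refcounts: pp0:1 pp1:1 pp2:1 pp3:1 pp4:1 pp5:1
Op 7: write(P1, v2, 112). refcount(pp4)=1 -> write in place. 6 ppages; refcounts: pp0:1 pp1:1 pp2:1 pp3:1 pp4:1 pp5:1
Op 8: write(P0, v2, 164). refcount(pp2)=1 -> write in place. 6 ppages; refcounts: pp0:1 pp1:1 pp2:1 pp3:1 pp4:1 pp5:1
Op 9: write(P0, v0, 167). refcount(pp0)=1 -> write in place. 6 ppages; refcounts: pp0:1 pp1:1 pp2:1 pp3:1 pp4:1 pp5:1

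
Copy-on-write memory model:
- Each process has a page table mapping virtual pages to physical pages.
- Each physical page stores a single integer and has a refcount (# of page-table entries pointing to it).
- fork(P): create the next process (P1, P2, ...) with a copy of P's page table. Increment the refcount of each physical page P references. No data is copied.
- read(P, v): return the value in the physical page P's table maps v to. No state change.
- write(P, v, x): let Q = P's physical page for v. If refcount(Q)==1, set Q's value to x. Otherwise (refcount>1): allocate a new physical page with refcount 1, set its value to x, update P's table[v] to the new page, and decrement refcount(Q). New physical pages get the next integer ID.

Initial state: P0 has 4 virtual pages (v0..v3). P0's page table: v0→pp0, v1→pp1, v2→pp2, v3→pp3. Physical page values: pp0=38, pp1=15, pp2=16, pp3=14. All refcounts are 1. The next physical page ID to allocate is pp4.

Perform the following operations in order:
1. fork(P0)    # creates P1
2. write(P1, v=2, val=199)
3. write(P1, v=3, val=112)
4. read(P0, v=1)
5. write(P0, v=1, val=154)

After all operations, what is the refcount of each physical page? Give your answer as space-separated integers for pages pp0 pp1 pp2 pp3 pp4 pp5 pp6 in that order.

Op 1: fork(P0) -> P1. 4 ppages; refcounts: pp0:2 pp1:2 pp2:2 pp3:2
Op 2: write(P1, v2, 199). refcount(pp2)=2>1 -> COPY to pp4. 5 ppages; refcounts: pp0:2 pp1:2 pp2:1 pp3:2 pp4:1
Op 3: write(P1, v3, 112). refcount(pp3)=2>1 -> COPY to pp5. 6 ppages; refcounts: pp0:2 pp1:2 pp2:1 pp3:1 pp4:1 pp5:1
Op 4: read(P0, v1) -> 15. No state change.
Op 5: write(P0, v1, 154). refcount(pp1)=2>1 -> COPY to pp6. 7 ppages; refcounts: pp0:2 pp1:1 pp2:1 pp3:1 pp4:1 pp5:1 pp6:1

Answer: 2 1 1 1 1 1 1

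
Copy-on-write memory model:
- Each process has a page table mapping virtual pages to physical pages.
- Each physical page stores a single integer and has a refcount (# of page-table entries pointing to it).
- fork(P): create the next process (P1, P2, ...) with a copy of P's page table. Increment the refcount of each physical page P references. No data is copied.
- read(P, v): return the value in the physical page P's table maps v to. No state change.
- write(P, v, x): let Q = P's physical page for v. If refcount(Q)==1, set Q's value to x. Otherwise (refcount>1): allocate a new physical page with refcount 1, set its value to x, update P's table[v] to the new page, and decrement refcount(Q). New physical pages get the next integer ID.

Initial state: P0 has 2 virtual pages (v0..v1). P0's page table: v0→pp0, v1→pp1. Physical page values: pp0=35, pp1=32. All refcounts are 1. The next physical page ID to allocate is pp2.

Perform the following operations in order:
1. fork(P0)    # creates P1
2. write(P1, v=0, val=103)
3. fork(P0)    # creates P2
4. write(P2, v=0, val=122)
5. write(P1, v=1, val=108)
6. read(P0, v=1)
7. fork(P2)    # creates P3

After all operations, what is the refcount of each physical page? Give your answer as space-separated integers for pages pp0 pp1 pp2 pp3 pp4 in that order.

Answer: 1 3 1 2 1

Derivation:
Op 1: fork(P0) -> P1. 2 ppages; refcounts: pp0:2 pp1:2
Op 2: write(P1, v0, 103). refcount(pp0)=2>1 -> COPY to pp2. 3 ppages; refcounts: pp0:1 pp1:2 pp2:1
Op 3: fork(P0) -> P2. 3 ppages; refcounts: pp0:2 pp1:3 pp2:1
Op 4: write(P2, v0, 122). refcount(pp0)=2>1 -> COPY to pp3. 4 ppages; refcounts: pp0:1 pp1:3 pp2:1 pp3:1
Op 5: write(P1, v1, 108). refcount(pp1)=3>1 -> COPY to pp4. 5 ppages; refcounts: pp0:1 pp1:2 pp2:1 pp3:1 pp4:1
Op 6: read(P0, v1) -> 32. No state change.
Op 7: fork(P2) -> P3. 5 ppages; refcounts: pp0:1 pp1:3 pp2:1 pp3:2 pp4:1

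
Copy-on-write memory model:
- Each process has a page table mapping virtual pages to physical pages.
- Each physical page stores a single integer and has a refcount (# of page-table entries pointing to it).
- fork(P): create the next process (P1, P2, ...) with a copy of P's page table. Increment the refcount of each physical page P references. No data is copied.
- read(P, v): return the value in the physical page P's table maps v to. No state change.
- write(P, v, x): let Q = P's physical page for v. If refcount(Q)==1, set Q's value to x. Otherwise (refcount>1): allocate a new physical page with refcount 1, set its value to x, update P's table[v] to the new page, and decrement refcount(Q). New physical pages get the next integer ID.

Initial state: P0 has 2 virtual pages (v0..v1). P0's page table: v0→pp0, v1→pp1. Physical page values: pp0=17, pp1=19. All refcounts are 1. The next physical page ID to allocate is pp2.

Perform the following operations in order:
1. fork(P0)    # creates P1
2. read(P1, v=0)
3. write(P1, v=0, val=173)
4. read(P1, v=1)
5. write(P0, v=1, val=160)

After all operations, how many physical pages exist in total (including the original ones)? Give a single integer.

Op 1: fork(P0) -> P1. 2 ppages; refcounts: pp0:2 pp1:2
Op 2: read(P1, v0) -> 17. No state change.
Op 3: write(P1, v0, 173). refcount(pp0)=2>1 -> COPY to pp2. 3 ppages; refcounts: pp0:1 pp1:2 pp2:1
Op 4: read(P1, v1) -> 19. No state change.
Op 5: write(P0, v1, 160). refcount(pp1)=2>1 -> COPY to pp3. 4 ppages; refcounts: pp0:1 pp1:1 pp2:1 pp3:1

Answer: 4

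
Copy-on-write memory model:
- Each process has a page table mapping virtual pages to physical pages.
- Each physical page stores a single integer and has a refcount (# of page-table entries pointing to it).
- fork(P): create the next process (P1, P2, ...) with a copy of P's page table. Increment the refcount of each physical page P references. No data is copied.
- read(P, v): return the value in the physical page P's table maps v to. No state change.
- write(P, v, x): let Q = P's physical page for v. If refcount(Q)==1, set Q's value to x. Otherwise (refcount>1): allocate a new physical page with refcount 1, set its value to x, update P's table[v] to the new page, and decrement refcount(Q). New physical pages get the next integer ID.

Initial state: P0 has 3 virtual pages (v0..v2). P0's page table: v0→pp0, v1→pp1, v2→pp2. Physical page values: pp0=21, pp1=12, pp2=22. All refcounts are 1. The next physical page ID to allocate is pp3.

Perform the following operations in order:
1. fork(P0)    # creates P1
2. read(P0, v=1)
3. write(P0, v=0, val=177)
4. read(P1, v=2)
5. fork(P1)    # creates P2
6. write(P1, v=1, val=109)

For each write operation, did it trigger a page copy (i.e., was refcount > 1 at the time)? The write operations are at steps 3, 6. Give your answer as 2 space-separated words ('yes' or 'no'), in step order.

Op 1: fork(P0) -> P1. 3 ppages; refcounts: pp0:2 pp1:2 pp2:2
Op 2: read(P0, v1) -> 12. No state change.
Op 3: write(P0, v0, 177). refcount(pp0)=2>1 -> COPY to pp3. 4 ppages; refcounts: pp0:1 pp1:2 pp2:2 pp3:1
Op 4: read(P1, v2) -> 22. No state change.
Op 5: fork(P1) -> P2. 4 ppages; refcounts: pp0:2 pp1:3 pp2:3 pp3:1
Op 6: write(P1, v1, 109). refcount(pp1)=3>1 -> COPY to pp4. 5 ppages; refcounts: pp0:2 pp1:2 pp2:3 pp3:1 pp4:1

yes yes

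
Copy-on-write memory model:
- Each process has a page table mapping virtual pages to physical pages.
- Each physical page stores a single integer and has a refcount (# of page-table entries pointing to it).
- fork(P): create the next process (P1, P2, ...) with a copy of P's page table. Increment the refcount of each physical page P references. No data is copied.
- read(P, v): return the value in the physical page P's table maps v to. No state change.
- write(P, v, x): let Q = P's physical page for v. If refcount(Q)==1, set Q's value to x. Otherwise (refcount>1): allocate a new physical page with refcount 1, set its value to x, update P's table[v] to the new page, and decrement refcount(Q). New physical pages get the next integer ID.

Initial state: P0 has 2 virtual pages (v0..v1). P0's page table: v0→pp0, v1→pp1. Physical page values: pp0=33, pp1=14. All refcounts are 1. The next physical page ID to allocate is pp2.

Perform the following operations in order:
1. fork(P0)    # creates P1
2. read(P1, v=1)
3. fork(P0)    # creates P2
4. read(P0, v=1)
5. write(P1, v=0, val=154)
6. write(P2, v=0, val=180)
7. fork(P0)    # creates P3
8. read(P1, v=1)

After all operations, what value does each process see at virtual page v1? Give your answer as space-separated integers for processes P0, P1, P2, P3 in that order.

Answer: 14 14 14 14

Derivation:
Op 1: fork(P0) -> P1. 2 ppages; refcounts: pp0:2 pp1:2
Op 2: read(P1, v1) -> 14. No state change.
Op 3: fork(P0) -> P2. 2 ppages; refcounts: pp0:3 pp1:3
Op 4: read(P0, v1) -> 14. No state change.
Op 5: write(P1, v0, 154). refcount(pp0)=3>1 -> COPY to pp2. 3 ppages; refcounts: pp0:2 pp1:3 pp2:1
Op 6: write(P2, v0, 180). refcount(pp0)=2>1 -> COPY to pp3. 4 ppages; refcounts: pp0:1 pp1:3 pp2:1 pp3:1
Op 7: fork(P0) -> P3. 4 ppages; refcounts: pp0:2 pp1:4 pp2:1 pp3:1
Op 8: read(P1, v1) -> 14. No state change.
P0: v1 -> pp1 = 14
P1: v1 -> pp1 = 14
P2: v1 -> pp1 = 14
P3: v1 -> pp1 = 14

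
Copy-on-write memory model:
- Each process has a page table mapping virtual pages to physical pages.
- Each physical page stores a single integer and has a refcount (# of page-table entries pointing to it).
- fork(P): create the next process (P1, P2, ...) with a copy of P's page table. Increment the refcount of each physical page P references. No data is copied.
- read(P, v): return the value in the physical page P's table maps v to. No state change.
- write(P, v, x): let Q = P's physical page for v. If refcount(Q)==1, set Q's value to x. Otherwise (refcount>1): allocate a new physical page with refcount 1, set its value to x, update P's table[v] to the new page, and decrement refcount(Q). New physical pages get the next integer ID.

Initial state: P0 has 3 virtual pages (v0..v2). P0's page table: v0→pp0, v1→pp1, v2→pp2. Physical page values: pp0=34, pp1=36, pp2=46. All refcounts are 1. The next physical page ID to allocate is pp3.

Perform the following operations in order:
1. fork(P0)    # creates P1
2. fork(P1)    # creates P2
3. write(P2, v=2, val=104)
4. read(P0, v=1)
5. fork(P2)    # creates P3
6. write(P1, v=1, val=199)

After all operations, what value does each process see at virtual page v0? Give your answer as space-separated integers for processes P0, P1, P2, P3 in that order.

Answer: 34 34 34 34

Derivation:
Op 1: fork(P0) -> P1. 3 ppages; refcounts: pp0:2 pp1:2 pp2:2
Op 2: fork(P1) -> P2. 3 ppages; refcounts: pp0:3 pp1:3 pp2:3
Op 3: write(P2, v2, 104). refcount(pp2)=3>1 -> COPY to pp3. 4 ppages; refcounts: pp0:3 pp1:3 pp2:2 pp3:1
Op 4: read(P0, v1) -> 36. No state change.
Op 5: fork(P2) -> P3. 4 ppages; refcounts: pp0:4 pp1:4 pp2:2 pp3:2
Op 6: write(P1, v1, 199). refcount(pp1)=4>1 -> COPY to pp4. 5 ppages; refcounts: pp0:4 pp1:3 pp2:2 pp3:2 pp4:1
P0: v0 -> pp0 = 34
P1: v0 -> pp0 = 34
P2: v0 -> pp0 = 34
P3: v0 -> pp0 = 34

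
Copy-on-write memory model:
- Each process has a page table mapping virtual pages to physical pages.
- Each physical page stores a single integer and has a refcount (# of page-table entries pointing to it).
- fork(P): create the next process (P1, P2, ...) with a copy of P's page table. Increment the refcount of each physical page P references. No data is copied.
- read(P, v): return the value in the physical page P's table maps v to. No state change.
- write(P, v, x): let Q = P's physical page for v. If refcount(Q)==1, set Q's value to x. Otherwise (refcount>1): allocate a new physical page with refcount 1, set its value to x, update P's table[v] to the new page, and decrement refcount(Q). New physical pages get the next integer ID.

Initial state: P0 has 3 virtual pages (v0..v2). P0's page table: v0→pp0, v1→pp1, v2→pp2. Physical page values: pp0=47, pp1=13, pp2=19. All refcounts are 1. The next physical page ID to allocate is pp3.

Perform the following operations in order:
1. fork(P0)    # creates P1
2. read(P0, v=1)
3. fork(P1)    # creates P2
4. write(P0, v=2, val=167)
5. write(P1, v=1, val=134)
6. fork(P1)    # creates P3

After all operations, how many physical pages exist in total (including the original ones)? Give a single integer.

Answer: 5

Derivation:
Op 1: fork(P0) -> P1. 3 ppages; refcounts: pp0:2 pp1:2 pp2:2
Op 2: read(P0, v1) -> 13. No state change.
Op 3: fork(P1) -> P2. 3 ppages; refcounts: pp0:3 pp1:3 pp2:3
Op 4: write(P0, v2, 167). refcount(pp2)=3>1 -> COPY to pp3. 4 ppages; refcounts: pp0:3 pp1:3 pp2:2 pp3:1
Op 5: write(P1, v1, 134). refcount(pp1)=3>1 -> COPY to pp4. 5 ppages; refcounts: pp0:3 pp1:2 pp2:2 pp3:1 pp4:1
Op 6: fork(P1) -> P3. 5 ppages; refcounts: pp0:4 pp1:2 pp2:3 pp3:1 pp4:2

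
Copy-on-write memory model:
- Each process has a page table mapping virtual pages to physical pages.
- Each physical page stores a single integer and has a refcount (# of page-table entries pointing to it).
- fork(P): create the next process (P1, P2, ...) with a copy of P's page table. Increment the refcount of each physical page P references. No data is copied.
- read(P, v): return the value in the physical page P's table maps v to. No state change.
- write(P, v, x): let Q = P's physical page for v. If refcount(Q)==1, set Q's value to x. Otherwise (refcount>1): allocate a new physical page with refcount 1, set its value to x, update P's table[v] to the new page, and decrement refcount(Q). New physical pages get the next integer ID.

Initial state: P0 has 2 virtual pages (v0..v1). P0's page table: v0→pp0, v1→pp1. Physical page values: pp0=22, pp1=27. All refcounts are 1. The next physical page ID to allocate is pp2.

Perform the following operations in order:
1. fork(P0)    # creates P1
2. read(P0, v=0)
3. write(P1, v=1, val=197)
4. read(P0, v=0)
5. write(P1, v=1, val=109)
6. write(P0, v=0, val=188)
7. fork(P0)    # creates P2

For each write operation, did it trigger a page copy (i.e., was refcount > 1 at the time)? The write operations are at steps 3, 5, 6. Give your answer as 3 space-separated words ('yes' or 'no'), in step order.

Op 1: fork(P0) -> P1. 2 ppages; refcounts: pp0:2 pp1:2
Op 2: read(P0, v0) -> 22. No state change.
Op 3: write(P1, v1, 197). refcount(pp1)=2>1 -> COPY to pp2. 3 ppages; refcounts: pp0:2 pp1:1 pp2:1
Op 4: read(P0, v0) -> 22. No state change.
Op 5: write(P1, v1, 109). refcount(pp2)=1 -> write in place. 3 ppages; refcounts: pp0:2 pp1:1 pp2:1
Op 6: write(P0, v0, 188). refcount(pp0)=2>1 -> COPY to pp3. 4 ppages; refcounts: pp0:1 pp1:1 pp2:1 pp3:1
Op 7: fork(P0) -> P2. 4 ppages; refcounts: pp0:1 pp1:2 pp2:1 pp3:2

yes no yes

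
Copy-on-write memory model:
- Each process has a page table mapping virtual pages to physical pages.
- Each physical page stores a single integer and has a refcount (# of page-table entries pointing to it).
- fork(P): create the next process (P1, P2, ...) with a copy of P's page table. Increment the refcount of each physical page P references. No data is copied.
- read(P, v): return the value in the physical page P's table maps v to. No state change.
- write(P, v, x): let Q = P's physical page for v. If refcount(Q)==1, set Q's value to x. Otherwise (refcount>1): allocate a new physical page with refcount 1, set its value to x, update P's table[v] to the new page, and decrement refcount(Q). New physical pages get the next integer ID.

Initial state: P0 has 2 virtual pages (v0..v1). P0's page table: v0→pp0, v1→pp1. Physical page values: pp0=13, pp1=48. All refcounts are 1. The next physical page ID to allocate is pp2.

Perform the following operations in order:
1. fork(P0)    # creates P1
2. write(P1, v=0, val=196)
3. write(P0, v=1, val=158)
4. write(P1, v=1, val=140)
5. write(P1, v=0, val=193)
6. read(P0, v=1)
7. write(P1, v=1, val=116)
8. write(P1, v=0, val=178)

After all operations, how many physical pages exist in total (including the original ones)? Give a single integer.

Answer: 4

Derivation:
Op 1: fork(P0) -> P1. 2 ppages; refcounts: pp0:2 pp1:2
Op 2: write(P1, v0, 196). refcount(pp0)=2>1 -> COPY to pp2. 3 ppages; refcounts: pp0:1 pp1:2 pp2:1
Op 3: write(P0, v1, 158). refcount(pp1)=2>1 -> COPY to pp3. 4 ppages; refcounts: pp0:1 pp1:1 pp2:1 pp3:1
Op 4: write(P1, v1, 140). refcount(pp1)=1 -> write in place. 4 ppages; refcounts: pp0:1 pp1:1 pp2:1 pp3:1
Op 5: write(P1, v0, 193). refcount(pp2)=1 -> write in place. 4 ppages; refcounts: pp0:1 pp1:1 pp2:1 pp3:1
Op 6: read(P0, v1) -> 158. No state change.
Op 7: write(P1, v1, 116). refcount(pp1)=1 -> write in place. 4 ppages; refcounts: pp0:1 pp1:1 pp2:1 pp3:1
Op 8: write(P1, v0, 178). refcount(pp2)=1 -> write in place. 4 ppages; refcounts: pp0:1 pp1:1 pp2:1 pp3:1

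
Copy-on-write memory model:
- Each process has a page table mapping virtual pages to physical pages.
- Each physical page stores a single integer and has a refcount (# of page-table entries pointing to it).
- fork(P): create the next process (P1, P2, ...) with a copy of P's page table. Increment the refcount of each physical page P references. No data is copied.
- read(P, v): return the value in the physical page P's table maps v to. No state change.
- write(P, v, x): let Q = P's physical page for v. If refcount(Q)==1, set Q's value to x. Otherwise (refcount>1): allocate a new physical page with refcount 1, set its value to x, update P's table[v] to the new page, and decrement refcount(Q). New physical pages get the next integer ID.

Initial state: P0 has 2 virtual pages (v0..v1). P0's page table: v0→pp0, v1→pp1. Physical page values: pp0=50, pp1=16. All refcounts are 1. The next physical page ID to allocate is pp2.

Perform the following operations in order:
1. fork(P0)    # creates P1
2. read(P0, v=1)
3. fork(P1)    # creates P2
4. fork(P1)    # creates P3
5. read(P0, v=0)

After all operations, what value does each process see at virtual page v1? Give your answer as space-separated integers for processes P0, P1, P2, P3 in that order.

Op 1: fork(P0) -> P1. 2 ppages; refcounts: pp0:2 pp1:2
Op 2: read(P0, v1) -> 16. No state change.
Op 3: fork(P1) -> P2. 2 ppages; refcounts: pp0:3 pp1:3
Op 4: fork(P1) -> P3. 2 ppages; refcounts: pp0:4 pp1:4
Op 5: read(P0, v0) -> 50. No state change.
P0: v1 -> pp1 = 16
P1: v1 -> pp1 = 16
P2: v1 -> pp1 = 16
P3: v1 -> pp1 = 16

Answer: 16 16 16 16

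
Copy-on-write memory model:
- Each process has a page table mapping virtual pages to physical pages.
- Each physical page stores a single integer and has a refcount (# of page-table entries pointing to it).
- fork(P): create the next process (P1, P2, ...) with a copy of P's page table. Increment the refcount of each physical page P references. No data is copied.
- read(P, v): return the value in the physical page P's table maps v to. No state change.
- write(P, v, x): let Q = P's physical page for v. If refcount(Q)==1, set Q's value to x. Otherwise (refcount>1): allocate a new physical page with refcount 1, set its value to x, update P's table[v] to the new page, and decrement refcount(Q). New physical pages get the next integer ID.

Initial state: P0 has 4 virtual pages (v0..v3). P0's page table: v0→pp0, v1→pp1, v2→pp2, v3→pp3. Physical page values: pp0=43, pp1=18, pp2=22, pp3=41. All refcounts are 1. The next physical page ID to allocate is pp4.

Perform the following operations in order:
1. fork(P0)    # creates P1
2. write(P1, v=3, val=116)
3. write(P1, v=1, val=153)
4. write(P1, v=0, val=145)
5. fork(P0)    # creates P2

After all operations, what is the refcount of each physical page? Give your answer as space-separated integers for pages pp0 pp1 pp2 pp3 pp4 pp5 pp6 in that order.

Op 1: fork(P0) -> P1. 4 ppages; refcounts: pp0:2 pp1:2 pp2:2 pp3:2
Op 2: write(P1, v3, 116). refcount(pp3)=2>1 -> COPY to pp4. 5 ppages; refcounts: pp0:2 pp1:2 pp2:2 pp3:1 pp4:1
Op 3: write(P1, v1, 153). refcount(pp1)=2>1 -> COPY to pp5. 6 ppages; refcounts: pp0:2 pp1:1 pp2:2 pp3:1 pp4:1 pp5:1
Op 4: write(P1, v0, 145). refcount(pp0)=2>1 -> COPY to pp6. 7 ppages; refcounts: pp0:1 pp1:1 pp2:2 pp3:1 pp4:1 pp5:1 pp6:1
Op 5: fork(P0) -> P2. 7 ppages; refcounts: pp0:2 pp1:2 pp2:3 pp3:2 pp4:1 pp5:1 pp6:1

Answer: 2 2 3 2 1 1 1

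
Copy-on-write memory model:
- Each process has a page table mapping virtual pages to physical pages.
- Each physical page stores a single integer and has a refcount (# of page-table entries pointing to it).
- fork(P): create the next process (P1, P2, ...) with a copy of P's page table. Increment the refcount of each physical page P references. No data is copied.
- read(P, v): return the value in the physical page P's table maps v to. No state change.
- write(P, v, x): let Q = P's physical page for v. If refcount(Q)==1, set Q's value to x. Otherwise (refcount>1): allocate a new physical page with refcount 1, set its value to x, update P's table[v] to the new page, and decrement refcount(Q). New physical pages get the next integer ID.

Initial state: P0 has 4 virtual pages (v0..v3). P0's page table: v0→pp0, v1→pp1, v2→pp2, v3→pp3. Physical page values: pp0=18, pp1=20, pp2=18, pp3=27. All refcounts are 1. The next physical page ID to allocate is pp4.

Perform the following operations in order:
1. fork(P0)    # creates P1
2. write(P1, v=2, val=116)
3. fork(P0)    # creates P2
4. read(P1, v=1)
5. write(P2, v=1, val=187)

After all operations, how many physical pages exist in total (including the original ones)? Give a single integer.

Op 1: fork(P0) -> P1. 4 ppages; refcounts: pp0:2 pp1:2 pp2:2 pp3:2
Op 2: write(P1, v2, 116). refcount(pp2)=2>1 -> COPY to pp4. 5 ppages; refcounts: pp0:2 pp1:2 pp2:1 pp3:2 pp4:1
Op 3: fork(P0) -> P2. 5 ppages; refcounts: pp0:3 pp1:3 pp2:2 pp3:3 pp4:1
Op 4: read(P1, v1) -> 20. No state change.
Op 5: write(P2, v1, 187). refcount(pp1)=3>1 -> COPY to pp5. 6 ppages; refcounts: pp0:3 pp1:2 pp2:2 pp3:3 pp4:1 pp5:1

Answer: 6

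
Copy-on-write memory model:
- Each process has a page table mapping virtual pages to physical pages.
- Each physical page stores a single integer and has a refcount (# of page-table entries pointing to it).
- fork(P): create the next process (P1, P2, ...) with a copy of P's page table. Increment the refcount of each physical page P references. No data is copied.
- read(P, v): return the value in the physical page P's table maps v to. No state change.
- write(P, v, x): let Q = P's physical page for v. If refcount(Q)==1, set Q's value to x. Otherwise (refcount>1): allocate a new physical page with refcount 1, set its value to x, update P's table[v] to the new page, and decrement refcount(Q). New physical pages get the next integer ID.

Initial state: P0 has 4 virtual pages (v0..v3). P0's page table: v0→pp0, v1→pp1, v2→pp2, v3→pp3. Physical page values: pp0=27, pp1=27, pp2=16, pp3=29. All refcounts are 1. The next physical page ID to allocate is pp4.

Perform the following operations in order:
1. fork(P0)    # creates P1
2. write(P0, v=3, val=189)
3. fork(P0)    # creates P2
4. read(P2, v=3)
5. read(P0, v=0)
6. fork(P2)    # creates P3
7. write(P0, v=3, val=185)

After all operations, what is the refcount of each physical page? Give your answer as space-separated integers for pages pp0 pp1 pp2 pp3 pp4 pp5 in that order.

Op 1: fork(P0) -> P1. 4 ppages; refcounts: pp0:2 pp1:2 pp2:2 pp3:2
Op 2: write(P0, v3, 189). refcount(pp3)=2>1 -> COPY to pp4. 5 ppages; refcounts: pp0:2 pp1:2 pp2:2 pp3:1 pp4:1
Op 3: fork(P0) -> P2. 5 ppages; refcounts: pp0:3 pp1:3 pp2:3 pp3:1 pp4:2
Op 4: read(P2, v3) -> 189. No state change.
Op 5: read(P0, v0) -> 27. No state change.
Op 6: fork(P2) -> P3. 5 ppages; refcounts: pp0:4 pp1:4 pp2:4 pp3:1 pp4:3
Op 7: write(P0, v3, 185). refcount(pp4)=3>1 -> COPY to pp5. 6 ppages; refcounts: pp0:4 pp1:4 pp2:4 pp3:1 pp4:2 pp5:1

Answer: 4 4 4 1 2 1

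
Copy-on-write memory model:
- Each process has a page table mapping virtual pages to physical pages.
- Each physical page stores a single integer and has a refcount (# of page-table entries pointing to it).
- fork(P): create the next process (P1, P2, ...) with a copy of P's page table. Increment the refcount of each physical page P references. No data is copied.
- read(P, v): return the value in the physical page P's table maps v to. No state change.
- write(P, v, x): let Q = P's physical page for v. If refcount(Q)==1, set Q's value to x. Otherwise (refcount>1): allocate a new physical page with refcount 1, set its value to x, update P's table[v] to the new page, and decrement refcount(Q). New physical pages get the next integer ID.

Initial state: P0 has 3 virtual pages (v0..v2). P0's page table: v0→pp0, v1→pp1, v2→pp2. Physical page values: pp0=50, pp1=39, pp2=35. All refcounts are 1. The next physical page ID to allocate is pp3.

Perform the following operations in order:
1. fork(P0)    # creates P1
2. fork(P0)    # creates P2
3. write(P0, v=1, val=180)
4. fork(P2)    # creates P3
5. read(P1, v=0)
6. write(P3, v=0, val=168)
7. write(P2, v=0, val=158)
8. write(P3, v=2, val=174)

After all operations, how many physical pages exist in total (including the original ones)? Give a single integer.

Answer: 7

Derivation:
Op 1: fork(P0) -> P1. 3 ppages; refcounts: pp0:2 pp1:2 pp2:2
Op 2: fork(P0) -> P2. 3 ppages; refcounts: pp0:3 pp1:3 pp2:3
Op 3: write(P0, v1, 180). refcount(pp1)=3>1 -> COPY to pp3. 4 ppages; refcounts: pp0:3 pp1:2 pp2:3 pp3:1
Op 4: fork(P2) -> P3. 4 ppages; refcounts: pp0:4 pp1:3 pp2:4 pp3:1
Op 5: read(P1, v0) -> 50. No state change.
Op 6: write(P3, v0, 168). refcount(pp0)=4>1 -> COPY to pp4. 5 ppages; refcounts: pp0:3 pp1:3 pp2:4 pp3:1 pp4:1
Op 7: write(P2, v0, 158). refcount(pp0)=3>1 -> COPY to pp5. 6 ppages; refcounts: pp0:2 pp1:3 pp2:4 pp3:1 pp4:1 pp5:1
Op 8: write(P3, v2, 174). refcount(pp2)=4>1 -> COPY to pp6. 7 ppages; refcounts: pp0:2 pp1:3 pp2:3 pp3:1 pp4:1 pp5:1 pp6:1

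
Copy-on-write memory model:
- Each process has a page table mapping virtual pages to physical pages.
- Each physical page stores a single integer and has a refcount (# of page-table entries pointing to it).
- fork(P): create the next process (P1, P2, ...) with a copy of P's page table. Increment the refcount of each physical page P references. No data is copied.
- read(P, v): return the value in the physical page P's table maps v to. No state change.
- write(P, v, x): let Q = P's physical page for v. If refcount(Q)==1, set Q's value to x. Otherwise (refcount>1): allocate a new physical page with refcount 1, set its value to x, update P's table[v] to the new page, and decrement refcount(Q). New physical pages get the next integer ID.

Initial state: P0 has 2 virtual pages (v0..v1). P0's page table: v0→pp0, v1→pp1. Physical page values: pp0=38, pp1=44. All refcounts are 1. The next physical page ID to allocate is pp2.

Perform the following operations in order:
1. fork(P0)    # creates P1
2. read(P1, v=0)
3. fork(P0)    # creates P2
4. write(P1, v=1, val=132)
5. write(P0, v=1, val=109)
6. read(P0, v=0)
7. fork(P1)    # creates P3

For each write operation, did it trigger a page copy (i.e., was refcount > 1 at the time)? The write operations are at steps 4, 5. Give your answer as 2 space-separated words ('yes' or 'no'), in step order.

Op 1: fork(P0) -> P1. 2 ppages; refcounts: pp0:2 pp1:2
Op 2: read(P1, v0) -> 38. No state change.
Op 3: fork(P0) -> P2. 2 ppages; refcounts: pp0:3 pp1:3
Op 4: write(P1, v1, 132). refcount(pp1)=3>1 -> COPY to pp2. 3 ppages; refcounts: pp0:3 pp1:2 pp2:1
Op 5: write(P0, v1, 109). refcount(pp1)=2>1 -> COPY to pp3. 4 ppages; refcounts: pp0:3 pp1:1 pp2:1 pp3:1
Op 6: read(P0, v0) -> 38. No state change.
Op 7: fork(P1) -> P3. 4 ppages; refcounts: pp0:4 pp1:1 pp2:2 pp3:1

yes yes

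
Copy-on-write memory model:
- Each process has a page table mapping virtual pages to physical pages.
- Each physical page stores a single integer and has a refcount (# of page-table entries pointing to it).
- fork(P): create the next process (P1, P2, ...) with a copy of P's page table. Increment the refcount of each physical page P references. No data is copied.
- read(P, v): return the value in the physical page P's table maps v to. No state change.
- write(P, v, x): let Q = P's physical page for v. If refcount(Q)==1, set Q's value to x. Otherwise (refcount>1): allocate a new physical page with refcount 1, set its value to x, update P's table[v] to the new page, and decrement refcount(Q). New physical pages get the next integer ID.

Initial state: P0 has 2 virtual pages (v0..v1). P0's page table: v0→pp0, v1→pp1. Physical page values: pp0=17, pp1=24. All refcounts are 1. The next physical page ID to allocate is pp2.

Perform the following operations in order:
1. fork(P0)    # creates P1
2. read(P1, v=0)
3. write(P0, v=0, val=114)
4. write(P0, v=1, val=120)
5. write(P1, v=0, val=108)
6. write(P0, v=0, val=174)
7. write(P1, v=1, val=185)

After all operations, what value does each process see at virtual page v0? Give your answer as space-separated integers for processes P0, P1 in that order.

Op 1: fork(P0) -> P1. 2 ppages; refcounts: pp0:2 pp1:2
Op 2: read(P1, v0) -> 17. No state change.
Op 3: write(P0, v0, 114). refcount(pp0)=2>1 -> COPY to pp2. 3 ppages; refcounts: pp0:1 pp1:2 pp2:1
Op 4: write(P0, v1, 120). refcount(pp1)=2>1 -> COPY to pp3. 4 ppages; refcounts: pp0:1 pp1:1 pp2:1 pp3:1
Op 5: write(P1, v0, 108). refcount(pp0)=1 -> write in place. 4 ppages; refcounts: pp0:1 pp1:1 pp2:1 pp3:1
Op 6: write(P0, v0, 174). refcount(pp2)=1 -> write in place. 4 ppages; refcounts: pp0:1 pp1:1 pp2:1 pp3:1
Op 7: write(P1, v1, 185). refcount(pp1)=1 -> write in place. 4 ppages; refcounts: pp0:1 pp1:1 pp2:1 pp3:1
P0: v0 -> pp2 = 174
P1: v0 -> pp0 = 108

Answer: 174 108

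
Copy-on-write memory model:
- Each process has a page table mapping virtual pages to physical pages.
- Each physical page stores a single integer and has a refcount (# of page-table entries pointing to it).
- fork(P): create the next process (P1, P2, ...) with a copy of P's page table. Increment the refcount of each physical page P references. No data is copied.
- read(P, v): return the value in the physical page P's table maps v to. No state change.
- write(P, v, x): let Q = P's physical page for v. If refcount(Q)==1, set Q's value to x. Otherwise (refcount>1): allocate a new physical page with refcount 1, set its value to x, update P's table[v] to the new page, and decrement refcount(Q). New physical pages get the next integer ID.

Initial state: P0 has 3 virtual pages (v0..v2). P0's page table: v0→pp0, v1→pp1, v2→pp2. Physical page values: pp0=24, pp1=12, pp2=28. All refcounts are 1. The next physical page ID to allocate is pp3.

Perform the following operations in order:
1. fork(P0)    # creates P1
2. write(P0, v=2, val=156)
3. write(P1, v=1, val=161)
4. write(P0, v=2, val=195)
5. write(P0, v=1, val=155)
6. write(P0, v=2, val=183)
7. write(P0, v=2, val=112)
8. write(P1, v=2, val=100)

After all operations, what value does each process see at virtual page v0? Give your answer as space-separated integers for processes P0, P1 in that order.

Answer: 24 24

Derivation:
Op 1: fork(P0) -> P1. 3 ppages; refcounts: pp0:2 pp1:2 pp2:2
Op 2: write(P0, v2, 156). refcount(pp2)=2>1 -> COPY to pp3. 4 ppages; refcounts: pp0:2 pp1:2 pp2:1 pp3:1
Op 3: write(P1, v1, 161). refcount(pp1)=2>1 -> COPY to pp4. 5 ppages; refcounts: pp0:2 pp1:1 pp2:1 pp3:1 pp4:1
Op 4: write(P0, v2, 195). refcount(pp3)=1 -> write in place. 5 ppages; refcounts: pp0:2 pp1:1 pp2:1 pp3:1 pp4:1
Op 5: write(P0, v1, 155). refcount(pp1)=1 -> write in place. 5 ppages; refcounts: pp0:2 pp1:1 pp2:1 pp3:1 pp4:1
Op 6: write(P0, v2, 183). refcount(pp3)=1 -> write in place. 5 ppages; refcounts: pp0:2 pp1:1 pp2:1 pp3:1 pp4:1
Op 7: write(P0, v2, 112). refcount(pp3)=1 -> write in place. 5 ppages; refcounts: pp0:2 pp1:1 pp2:1 pp3:1 pp4:1
Op 8: write(P1, v2, 100). refcount(pp2)=1 -> write in place. 5 ppages; refcounts: pp0:2 pp1:1 pp2:1 pp3:1 pp4:1
P0: v0 -> pp0 = 24
P1: v0 -> pp0 = 24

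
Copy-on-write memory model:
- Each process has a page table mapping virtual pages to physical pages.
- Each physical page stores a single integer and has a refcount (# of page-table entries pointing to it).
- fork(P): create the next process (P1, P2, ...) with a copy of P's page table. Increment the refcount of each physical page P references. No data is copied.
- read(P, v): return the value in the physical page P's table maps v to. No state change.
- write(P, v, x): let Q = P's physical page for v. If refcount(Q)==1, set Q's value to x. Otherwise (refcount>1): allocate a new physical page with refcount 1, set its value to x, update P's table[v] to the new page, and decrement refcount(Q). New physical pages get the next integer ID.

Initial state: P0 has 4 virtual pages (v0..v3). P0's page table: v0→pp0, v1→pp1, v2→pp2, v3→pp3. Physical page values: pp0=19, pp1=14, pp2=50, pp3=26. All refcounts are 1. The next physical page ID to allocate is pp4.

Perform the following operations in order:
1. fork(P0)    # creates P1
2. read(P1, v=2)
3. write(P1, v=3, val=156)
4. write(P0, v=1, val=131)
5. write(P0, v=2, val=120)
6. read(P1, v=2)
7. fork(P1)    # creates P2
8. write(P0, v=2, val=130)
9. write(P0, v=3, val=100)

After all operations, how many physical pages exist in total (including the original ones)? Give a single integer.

Answer: 7

Derivation:
Op 1: fork(P0) -> P1. 4 ppages; refcounts: pp0:2 pp1:2 pp2:2 pp3:2
Op 2: read(P1, v2) -> 50. No state change.
Op 3: write(P1, v3, 156). refcount(pp3)=2>1 -> COPY to pp4. 5 ppages; refcounts: pp0:2 pp1:2 pp2:2 pp3:1 pp4:1
Op 4: write(P0, v1, 131). refcount(pp1)=2>1 -> COPY to pp5. 6 ppages; refcounts: pp0:2 pp1:1 pp2:2 pp3:1 pp4:1 pp5:1
Op 5: write(P0, v2, 120). refcount(pp2)=2>1 -> COPY to pp6. 7 ppages; refcounts: pp0:2 pp1:1 pp2:1 pp3:1 pp4:1 pp5:1 pp6:1
Op 6: read(P1, v2) -> 50. No state change.
Op 7: fork(P1) -> P2. 7 ppages; refcounts: pp0:3 pp1:2 pp2:2 pp3:1 pp4:2 pp5:1 pp6:1
Op 8: write(P0, v2, 130). refcount(pp6)=1 -> write in place. 7 ppages; refcounts: pp0:3 pp1:2 pp2:2 pp3:1 pp4:2 pp5:1 pp6:1
Op 9: write(P0, v3, 100). refcount(pp3)=1 -> write in place. 7 ppages; refcounts: pp0:3 pp1:2 pp2:2 pp3:1 pp4:2 pp5:1 pp6:1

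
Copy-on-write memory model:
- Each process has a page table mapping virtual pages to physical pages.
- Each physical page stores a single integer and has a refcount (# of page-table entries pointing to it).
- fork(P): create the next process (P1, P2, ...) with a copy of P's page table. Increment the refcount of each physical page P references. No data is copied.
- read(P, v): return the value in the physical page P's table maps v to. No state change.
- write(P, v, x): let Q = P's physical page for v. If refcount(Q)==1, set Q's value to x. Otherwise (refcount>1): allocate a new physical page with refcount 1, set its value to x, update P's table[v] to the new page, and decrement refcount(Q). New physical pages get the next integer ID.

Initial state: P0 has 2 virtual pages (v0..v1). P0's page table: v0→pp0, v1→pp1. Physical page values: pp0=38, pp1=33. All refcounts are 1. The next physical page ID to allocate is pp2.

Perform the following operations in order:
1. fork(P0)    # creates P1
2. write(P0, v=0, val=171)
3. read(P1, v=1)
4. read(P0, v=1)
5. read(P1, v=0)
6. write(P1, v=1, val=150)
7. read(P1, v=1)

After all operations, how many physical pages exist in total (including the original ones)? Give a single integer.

Answer: 4

Derivation:
Op 1: fork(P0) -> P1. 2 ppages; refcounts: pp0:2 pp1:2
Op 2: write(P0, v0, 171). refcount(pp0)=2>1 -> COPY to pp2. 3 ppages; refcounts: pp0:1 pp1:2 pp2:1
Op 3: read(P1, v1) -> 33. No state change.
Op 4: read(P0, v1) -> 33. No state change.
Op 5: read(P1, v0) -> 38. No state change.
Op 6: write(P1, v1, 150). refcount(pp1)=2>1 -> COPY to pp3. 4 ppages; refcounts: pp0:1 pp1:1 pp2:1 pp3:1
Op 7: read(P1, v1) -> 150. No state change.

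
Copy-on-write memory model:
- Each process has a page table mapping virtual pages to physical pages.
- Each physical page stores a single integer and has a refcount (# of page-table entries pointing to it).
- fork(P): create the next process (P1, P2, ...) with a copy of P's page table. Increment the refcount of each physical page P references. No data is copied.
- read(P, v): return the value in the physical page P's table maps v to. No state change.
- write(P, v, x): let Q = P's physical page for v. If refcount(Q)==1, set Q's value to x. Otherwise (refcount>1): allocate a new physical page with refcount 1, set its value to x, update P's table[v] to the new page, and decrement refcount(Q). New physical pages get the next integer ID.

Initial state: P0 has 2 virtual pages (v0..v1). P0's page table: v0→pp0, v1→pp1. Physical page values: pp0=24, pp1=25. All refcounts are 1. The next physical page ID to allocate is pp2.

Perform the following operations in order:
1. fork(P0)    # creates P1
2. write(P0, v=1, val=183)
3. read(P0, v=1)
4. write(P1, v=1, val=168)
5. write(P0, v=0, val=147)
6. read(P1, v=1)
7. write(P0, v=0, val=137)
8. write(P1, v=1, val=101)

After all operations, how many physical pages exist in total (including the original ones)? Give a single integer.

Op 1: fork(P0) -> P1. 2 ppages; refcounts: pp0:2 pp1:2
Op 2: write(P0, v1, 183). refcount(pp1)=2>1 -> COPY to pp2. 3 ppages; refcounts: pp0:2 pp1:1 pp2:1
Op 3: read(P0, v1) -> 183. No state change.
Op 4: write(P1, v1, 168). refcount(pp1)=1 -> write in place. 3 ppages; refcounts: pp0:2 pp1:1 pp2:1
Op 5: write(P0, v0, 147). refcount(pp0)=2>1 -> COPY to pp3. 4 ppages; refcounts: pp0:1 pp1:1 pp2:1 pp3:1
Op 6: read(P1, v1) -> 168. No state change.
Op 7: write(P0, v0, 137). refcount(pp3)=1 -> write in place. 4 ppages; refcounts: pp0:1 pp1:1 pp2:1 pp3:1
Op 8: write(P1, v1, 101). refcount(pp1)=1 -> write in place. 4 ppages; refcounts: pp0:1 pp1:1 pp2:1 pp3:1

Answer: 4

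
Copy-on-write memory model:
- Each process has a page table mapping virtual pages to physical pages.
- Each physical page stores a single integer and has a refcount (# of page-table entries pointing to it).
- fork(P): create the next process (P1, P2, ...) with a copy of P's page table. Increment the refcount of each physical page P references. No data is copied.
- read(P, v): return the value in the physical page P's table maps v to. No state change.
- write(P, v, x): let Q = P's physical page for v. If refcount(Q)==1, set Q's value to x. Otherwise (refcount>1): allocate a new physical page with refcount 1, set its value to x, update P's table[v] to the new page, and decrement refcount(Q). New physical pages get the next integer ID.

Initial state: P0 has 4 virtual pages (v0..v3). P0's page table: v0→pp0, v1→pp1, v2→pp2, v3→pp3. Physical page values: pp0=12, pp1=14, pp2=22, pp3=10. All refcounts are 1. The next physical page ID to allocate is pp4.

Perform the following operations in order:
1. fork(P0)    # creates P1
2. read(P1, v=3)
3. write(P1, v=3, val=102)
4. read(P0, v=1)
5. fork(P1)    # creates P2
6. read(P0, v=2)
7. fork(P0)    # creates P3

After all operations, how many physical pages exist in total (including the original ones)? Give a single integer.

Op 1: fork(P0) -> P1. 4 ppages; refcounts: pp0:2 pp1:2 pp2:2 pp3:2
Op 2: read(P1, v3) -> 10. No state change.
Op 3: write(P1, v3, 102). refcount(pp3)=2>1 -> COPY to pp4. 5 ppages; refcounts: pp0:2 pp1:2 pp2:2 pp3:1 pp4:1
Op 4: read(P0, v1) -> 14. No state change.
Op 5: fork(P1) -> P2. 5 ppages; refcounts: pp0:3 pp1:3 pp2:3 pp3:1 pp4:2
Op 6: read(P0, v2) -> 22. No state change.
Op 7: fork(P0) -> P3. 5 ppages; refcounts: pp0:4 pp1:4 pp2:4 pp3:2 pp4:2

Answer: 5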